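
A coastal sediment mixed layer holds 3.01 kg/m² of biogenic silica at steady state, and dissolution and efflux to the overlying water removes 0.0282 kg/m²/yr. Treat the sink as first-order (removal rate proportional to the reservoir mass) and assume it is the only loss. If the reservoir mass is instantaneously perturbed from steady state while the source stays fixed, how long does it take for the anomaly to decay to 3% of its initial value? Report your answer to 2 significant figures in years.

370 yr

For a linear reservoir the anomaly decays as exp(−t/τ) with τ = M/F = 3.01/0.0282 = 106.7 yr.
exp(−t/τ) = 0.03 ⇒ t = −τ ln(0.03) = 106.7 × 3.507 = 374.3 yr.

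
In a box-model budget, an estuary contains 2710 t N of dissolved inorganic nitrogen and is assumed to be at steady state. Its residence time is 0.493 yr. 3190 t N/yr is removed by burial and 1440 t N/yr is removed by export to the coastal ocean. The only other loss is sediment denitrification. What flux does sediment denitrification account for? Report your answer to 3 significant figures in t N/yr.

Total removal F = M/τ = 2710 / 0.493 = 5497 t N/yr.
Sediment denitrification = F − (3190 + 1440) = 5497 − 4630 = 867.0 t N/yr.

867 t N/yr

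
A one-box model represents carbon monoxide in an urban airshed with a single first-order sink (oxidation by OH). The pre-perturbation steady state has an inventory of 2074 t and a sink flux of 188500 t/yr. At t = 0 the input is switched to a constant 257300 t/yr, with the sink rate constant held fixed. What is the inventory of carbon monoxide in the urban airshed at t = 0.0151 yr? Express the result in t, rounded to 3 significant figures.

The sink rate constant is k = F₀/M₀ = 188500/2074 = 90.89 yr⁻¹.
Solving dM/dt = F₁ − kM with M(0) = M₀ gives M(t) = F₁/k + (M₀ − F₁/k)·e^(−kt).
F₁/k = 257300/90.89 = 2831.0 t; kt = 90.89 × 0.0151 = 1.372, e^(−kt) = 0.2535.
M(0.0151) = 2831.0 + (2074 − 2831.0) × 0.2535 = 2831.0 − 191.9 = 2639.1 t.

2640 t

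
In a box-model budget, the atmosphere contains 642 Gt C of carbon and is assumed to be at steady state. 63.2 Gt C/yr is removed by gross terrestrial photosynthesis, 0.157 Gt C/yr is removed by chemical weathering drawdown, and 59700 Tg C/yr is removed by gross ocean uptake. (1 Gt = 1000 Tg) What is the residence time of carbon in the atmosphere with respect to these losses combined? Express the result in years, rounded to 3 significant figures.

5.22 yr

Convert the gross ocean uptake flux: 59700 Tg C/yr = 59.70 Gt C/yr.
Total removal = 63.20 + 0.1570 + 59.70 = 123.06 Gt C/yr.
τ = M / ΣF_out = 642 / 123.06 = 5.217 yr.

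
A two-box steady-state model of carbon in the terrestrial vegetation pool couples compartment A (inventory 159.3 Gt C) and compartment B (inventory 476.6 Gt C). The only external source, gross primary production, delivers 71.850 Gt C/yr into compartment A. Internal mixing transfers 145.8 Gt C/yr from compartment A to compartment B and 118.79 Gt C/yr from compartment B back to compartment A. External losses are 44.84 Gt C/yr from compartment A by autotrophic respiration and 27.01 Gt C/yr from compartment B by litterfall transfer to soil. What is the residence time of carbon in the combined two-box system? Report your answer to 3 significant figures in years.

8.85 yr

Treat the two boxes together as one reservoir: the mixing fluxes between them are internal recycling, so τ = ΣM / Σ(external losses).
M_total = 159.3 + 476.6 = 635.90 Gt C.
ΣF_external_out = 44.84 + 27.01 = 71.850 Gt C/yr.
τ = M_total / ΣF_ext = 635.90 / 71.850 = 8.850 yr.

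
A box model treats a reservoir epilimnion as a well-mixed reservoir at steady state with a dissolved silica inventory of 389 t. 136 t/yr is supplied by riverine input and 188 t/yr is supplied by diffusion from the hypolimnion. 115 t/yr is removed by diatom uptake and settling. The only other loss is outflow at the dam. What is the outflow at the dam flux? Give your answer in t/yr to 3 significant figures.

At steady state ΣF_in = ΣF_out.
ΣF_in = 136 + 188 = 324.00 t/yr.
Outflow at the dam flux = ΣF_in − (115) = 324.00 − 115.0 = 209.0 t/yr.

209 t/yr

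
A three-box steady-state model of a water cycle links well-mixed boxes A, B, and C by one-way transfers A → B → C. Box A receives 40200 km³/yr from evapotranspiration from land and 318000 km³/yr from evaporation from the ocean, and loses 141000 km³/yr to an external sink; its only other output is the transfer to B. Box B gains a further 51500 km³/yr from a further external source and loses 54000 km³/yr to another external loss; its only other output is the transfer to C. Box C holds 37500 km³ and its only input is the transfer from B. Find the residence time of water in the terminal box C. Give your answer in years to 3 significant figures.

0.175 yr

Box A: F(A→B) = (40200 + 318000) − 141000 = 217200 km³/yr.
Box B: F(B→C) = (217200 + 51500) − 54000 = 214700 km³/yr.
Box C throughput = its input = 214700 km³/yr; τ = 37500 / 214700 = 0.1747 yr.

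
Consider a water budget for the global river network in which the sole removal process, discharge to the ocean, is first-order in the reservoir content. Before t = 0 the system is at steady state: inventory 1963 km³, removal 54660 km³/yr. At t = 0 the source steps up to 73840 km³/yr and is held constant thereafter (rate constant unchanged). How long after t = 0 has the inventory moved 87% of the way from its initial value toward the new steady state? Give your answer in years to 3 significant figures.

τ = M₀/F₀ = 1963/54660 = 0.03591 yr.
The remaining gap fraction is e^(−t/τ); 87% covered ⇒ e^(−t/τ) = 0.130.
t = −τ ln(0.130) = 0.03591 × 2.040 = 0.07327 yr.

0.0733 yr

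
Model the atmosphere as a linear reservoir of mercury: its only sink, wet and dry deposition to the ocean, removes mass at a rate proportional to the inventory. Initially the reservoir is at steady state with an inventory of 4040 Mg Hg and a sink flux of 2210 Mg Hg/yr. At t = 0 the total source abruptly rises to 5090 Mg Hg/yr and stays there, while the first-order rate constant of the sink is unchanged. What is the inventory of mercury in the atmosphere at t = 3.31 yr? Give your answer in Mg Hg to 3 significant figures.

8440 Mg Hg

τ = M₀/F₀ = 4040/2210 = 1.828 yr; rate constant k = 1/τ.
New steady state M_∞ = F₁/k = F₁·τ = 5090 × 1.828 = 9304.8 Mg Hg.
M(t) = M_∞ + (M₀ − M_∞)·e^(−t/τ); t/τ = 3.31/1.828 = 1.811, so e^(−t/τ) = 0.1635.
M(t) = 9304.8 − 5265 × 0.1635 = 8443.8 Mg Hg.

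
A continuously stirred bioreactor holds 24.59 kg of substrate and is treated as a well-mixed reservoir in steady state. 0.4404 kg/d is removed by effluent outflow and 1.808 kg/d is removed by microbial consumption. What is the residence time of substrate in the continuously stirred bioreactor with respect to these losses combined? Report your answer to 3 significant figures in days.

Total removal = 0.4404 + 1.808 = 2.2484 kg/d.
τ = M / ΣF_out = 24.59 / 2.2484 = 10.94 d.

10.9 d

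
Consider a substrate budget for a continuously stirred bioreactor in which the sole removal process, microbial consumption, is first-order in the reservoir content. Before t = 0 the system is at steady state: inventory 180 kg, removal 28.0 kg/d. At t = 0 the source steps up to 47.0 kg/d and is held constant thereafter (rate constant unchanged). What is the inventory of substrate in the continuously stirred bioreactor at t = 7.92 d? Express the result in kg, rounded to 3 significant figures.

267 kg

Residence time τ = M₀/F₀ = 6.429 d. The eventual steady state is M_∞ = M₀·(F₁/F₀) = 180 × 47.0/28.0 = 302.14 kg.
The anomaly ΔM(t) = M(t) − M_∞ decays as ΔM₀·e^(−t/τ) with ΔM₀ = 180 − 302.14 = −122.1 kg.
At t = 7.92 d, e^(−t/τ) = e^(−1.232) = 0.2917, so ΔM = −35.63 kg and M = 302.14 − 35.63 = 266.51 kg.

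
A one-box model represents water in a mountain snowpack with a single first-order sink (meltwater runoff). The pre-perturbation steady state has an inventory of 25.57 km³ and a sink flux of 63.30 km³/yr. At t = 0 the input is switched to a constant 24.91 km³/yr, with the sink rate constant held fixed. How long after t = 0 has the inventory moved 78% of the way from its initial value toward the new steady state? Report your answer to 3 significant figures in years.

τ = M₀/F₀ = 25.57/63.30 = 0.4039 yr.
The remaining gap fraction is e^(−t/τ); 78% covered ⇒ e^(−t/τ) = 0.220.
t = −τ ln(0.220) = 0.4039 × 1.514 = 0.6116 yr.

0.612 yr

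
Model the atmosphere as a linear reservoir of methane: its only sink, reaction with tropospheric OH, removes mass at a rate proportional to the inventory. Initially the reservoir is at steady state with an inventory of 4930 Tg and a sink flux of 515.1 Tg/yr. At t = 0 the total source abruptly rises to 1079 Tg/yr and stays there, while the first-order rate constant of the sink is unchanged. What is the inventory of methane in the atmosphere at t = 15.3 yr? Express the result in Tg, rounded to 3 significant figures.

9240 Tg

Residence time τ = M₀/F₀ = 9.571 yr. The eventual steady state is M_∞ = M₀·(F₁/F₀) = 4930 × 1079/515.1 = 10327 Tg.
The anomaly ΔM(t) = M(t) − M_∞ decays as ΔM₀·e^(−t/τ) with ΔM₀ = 4930 − 10327 = −5397 Tg.
At t = 15.3 yr, e^(−t/τ) = e^(−1.599) = 0.2022, so ΔM = −1091 Tg and M = 10327 − 1091 = 9235.9 Tg.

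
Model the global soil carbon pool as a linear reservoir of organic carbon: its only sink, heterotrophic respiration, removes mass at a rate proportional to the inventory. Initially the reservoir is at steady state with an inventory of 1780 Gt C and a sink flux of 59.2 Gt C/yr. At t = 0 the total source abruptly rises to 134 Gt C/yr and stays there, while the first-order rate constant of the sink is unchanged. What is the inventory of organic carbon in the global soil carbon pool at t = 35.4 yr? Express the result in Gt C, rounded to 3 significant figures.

τ = M₀/F₀ = 1780/59.2 = 30.07 yr; rate constant k = 1/τ.
New steady state M_∞ = F₁/k = F₁·τ = 134 × 30.07 = 4029.1 Gt C.
M(t) = M_∞ + (M₀ − M_∞)·e^(−t/τ); t/τ = 35.4/30.07 = 1.177, so e^(−t/τ) = 0.3081.
M(t) = 4029.1 − 2249 × 0.3081 = 3336.1 Gt C.

3340 Gt C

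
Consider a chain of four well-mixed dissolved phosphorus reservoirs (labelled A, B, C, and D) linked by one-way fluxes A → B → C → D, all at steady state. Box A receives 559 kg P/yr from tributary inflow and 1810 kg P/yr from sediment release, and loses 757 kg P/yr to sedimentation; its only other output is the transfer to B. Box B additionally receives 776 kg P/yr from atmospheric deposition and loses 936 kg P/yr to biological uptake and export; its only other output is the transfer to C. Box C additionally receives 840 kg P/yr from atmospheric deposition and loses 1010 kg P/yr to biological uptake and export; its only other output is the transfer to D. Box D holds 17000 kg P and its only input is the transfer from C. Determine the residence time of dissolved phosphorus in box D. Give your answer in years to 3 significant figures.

Box A: F(A→B) = (559 + 1810) − 757 = 1612.0 kg P/yr.
Box B: F(B→C) = (1612.0 + 776) − 936 = 1452.0 kg P/yr.
Box C: F(C→D) = (1452.0 + 840) − 1010 = 1282.0 kg P/yr.
Box D throughput = its input = 1282.0 kg P/yr; τ = 17000 / 1282.0 = 13.26 yr.

13.3 yr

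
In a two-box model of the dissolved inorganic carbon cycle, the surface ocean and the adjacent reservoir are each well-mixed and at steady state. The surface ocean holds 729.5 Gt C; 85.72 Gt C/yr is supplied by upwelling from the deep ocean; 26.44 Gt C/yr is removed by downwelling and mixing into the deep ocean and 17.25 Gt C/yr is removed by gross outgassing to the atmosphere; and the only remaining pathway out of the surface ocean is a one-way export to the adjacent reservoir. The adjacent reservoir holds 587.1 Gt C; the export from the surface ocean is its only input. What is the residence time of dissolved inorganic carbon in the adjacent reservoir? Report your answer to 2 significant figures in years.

14 yr

Balance the surface ocean: ΣF_in = 85.720 Gt C/yr.
Export to the adjacent reservoir = ΣF_in − (26.44 + 17.25) = 42.030 Gt C/yr.
At steady state the output of the adjacent reservoir equals its input, 42.030 Gt C/yr.
τ = M / F = 587.1 / 42.030 = 13.97 yr.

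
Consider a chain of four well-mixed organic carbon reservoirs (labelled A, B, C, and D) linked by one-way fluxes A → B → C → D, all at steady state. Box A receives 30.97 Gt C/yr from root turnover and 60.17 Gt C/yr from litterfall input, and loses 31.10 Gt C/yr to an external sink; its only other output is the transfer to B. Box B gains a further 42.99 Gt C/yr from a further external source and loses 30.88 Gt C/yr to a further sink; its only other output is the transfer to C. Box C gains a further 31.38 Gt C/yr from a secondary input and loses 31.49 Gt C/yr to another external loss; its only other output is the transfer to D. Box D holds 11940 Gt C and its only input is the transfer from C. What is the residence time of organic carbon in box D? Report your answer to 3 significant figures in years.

Box A: F(A→B) = (30.97 + 60.17) − 31.10 = 60.040 Gt C/yr.
Box B: F(B→C) = (60.040 + 42.99) − 30.88 = 72.150 Gt C/yr.
Box C: F(C→D) = (72.150 + 31.38) − 31.49 = 72.040 Gt C/yr.
Box D throughput = its input = 72.040 Gt C/yr; τ = 11940 / 72.040 = 165.7 yr.

166 yr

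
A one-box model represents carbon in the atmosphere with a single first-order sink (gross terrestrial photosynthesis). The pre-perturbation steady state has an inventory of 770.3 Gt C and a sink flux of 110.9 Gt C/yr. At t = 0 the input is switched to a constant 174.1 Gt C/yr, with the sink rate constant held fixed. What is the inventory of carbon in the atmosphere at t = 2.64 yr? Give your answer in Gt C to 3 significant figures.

909 Gt C

Residence time τ = M₀/F₀ = 6.946 yr. The eventual steady state is M_∞ = M₀·(F₁/F₀) = 770.3 × 174.1/110.9 = 1209.3 Gt C.
The anomaly ΔM(t) = M(t) − M_∞ decays as ΔM₀·e^(−t/τ) with ΔM₀ = 770.3 − 1209.3 = −439.0 Gt C.
At t = 2.64 yr, e^(−t/τ) = e^(−0.3801) = 0.6838, so ΔM = −300.2 Gt C and M = 1209.3 − 300.2 = 909.10 Gt C.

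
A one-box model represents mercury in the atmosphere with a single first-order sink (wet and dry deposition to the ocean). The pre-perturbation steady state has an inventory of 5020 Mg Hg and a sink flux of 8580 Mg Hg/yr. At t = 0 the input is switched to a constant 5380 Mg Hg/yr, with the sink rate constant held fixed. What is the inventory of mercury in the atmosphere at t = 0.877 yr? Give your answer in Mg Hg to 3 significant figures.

The sink rate constant is k = F₀/M₀ = 8580/5020 = 1.709 yr⁻¹.
Solving dM/dt = F₁ − kM with M(0) = M₀ gives M(t) = F₁/k + (M₀ − F₁/k)·e^(−kt).
F₁/k = 5380/1.709 = 3147.7 Mg Hg; kt = 1.709 × 0.877 = 1.499, e^(−kt) = 0.2234.
M(0.877) = 3147.7 + (5020 − 3147.7) × 0.2234 = 3147.7 + 418.2 = 3565.9 Mg Hg.

3570 Mg Hg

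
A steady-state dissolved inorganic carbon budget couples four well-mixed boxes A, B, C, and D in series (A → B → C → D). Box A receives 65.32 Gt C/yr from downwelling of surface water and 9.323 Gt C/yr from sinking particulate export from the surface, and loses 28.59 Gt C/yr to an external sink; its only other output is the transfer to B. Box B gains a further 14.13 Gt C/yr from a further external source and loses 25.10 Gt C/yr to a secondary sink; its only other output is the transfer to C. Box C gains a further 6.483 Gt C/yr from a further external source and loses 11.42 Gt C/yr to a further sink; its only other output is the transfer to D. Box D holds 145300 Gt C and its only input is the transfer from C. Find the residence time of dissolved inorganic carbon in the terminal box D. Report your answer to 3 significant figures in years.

Box A: F(A→B) = (65.32 + 9.323) − 28.59 = 46.053 Gt C/yr.
Box B: F(B→C) = (46.053 + 14.13) − 25.10 = 35.083 Gt C/yr.
Box C: F(C→D) = (35.083 + 6.483) − 11.42 = 30.146 Gt C/yr.
Box D throughput = its input = 30.146 Gt C/yr; τ = 145300 / 30.146 = 4820 yr.

4820 yr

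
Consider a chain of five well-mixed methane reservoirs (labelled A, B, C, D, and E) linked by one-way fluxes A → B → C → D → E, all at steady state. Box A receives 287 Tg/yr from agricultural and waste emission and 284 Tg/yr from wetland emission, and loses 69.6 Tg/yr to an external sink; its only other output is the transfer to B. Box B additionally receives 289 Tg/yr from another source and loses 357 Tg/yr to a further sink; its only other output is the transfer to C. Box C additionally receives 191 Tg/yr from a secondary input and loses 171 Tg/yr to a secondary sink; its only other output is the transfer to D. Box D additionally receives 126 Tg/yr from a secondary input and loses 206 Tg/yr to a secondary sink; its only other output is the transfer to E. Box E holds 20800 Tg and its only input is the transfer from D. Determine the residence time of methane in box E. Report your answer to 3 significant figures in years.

55.7 yr

Box A: F(A→B) = (287 + 284) − 69.6 = 501.40 Tg/yr.
Box B: F(B→C) = (501.40 + 289) − 357 = 433.40 Tg/yr.
Box C: F(C→D) = (433.40 + 191) − 171 = 453.40 Tg/yr.
Box D: F(D→E) = (453.40 + 126) − 206 = 373.40 Tg/yr.
Box E throughput = its input = 373.40 Tg/yr; τ = 20800 / 373.40 = 55.70 yr.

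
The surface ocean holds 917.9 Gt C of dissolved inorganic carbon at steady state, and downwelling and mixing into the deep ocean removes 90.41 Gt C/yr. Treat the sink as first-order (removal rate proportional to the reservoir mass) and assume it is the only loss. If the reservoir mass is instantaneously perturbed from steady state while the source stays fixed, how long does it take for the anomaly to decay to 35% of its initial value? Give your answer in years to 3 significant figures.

10.7 yr

For a linear reservoir the anomaly decays as exp(−t/τ) with τ = M/F = 917.9/90.41 = 10.15 yr.
exp(−t/τ) = 0.35 ⇒ t = −τ ln(0.35) = 10.15 × 1.050 = 10.66 yr.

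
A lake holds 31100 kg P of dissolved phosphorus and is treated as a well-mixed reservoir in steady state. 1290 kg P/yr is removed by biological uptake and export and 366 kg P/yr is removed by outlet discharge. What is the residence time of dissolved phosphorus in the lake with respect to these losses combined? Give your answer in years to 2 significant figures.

Total removal = 1290 + 366.0 = 1656.0 kg P/yr.
τ = M / ΣF_out = 31100 / 1656.0 = 18.78 yr.

19 yr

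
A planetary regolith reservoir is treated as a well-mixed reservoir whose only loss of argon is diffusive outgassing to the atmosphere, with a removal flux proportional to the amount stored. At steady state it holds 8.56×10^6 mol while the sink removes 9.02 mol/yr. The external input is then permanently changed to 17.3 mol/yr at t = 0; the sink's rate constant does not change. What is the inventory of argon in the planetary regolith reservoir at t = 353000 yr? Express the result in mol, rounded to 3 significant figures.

1.10×10^7 mol

The sink rate constant is k = F₀/M₀ = 9.02/8.56×10^6 = 1.054×10^-6 yr⁻¹.
Solving dM/dt = F₁ − kM with M(0) = M₀ gives M(t) = F₁/k + (M₀ − F₁/k)·e^(−kt).
F₁/k = 17.3/1.054×10^-6 = 1.6418×10^7 mol; kt = 1.054×10^-6 × 353000 = 0.3720, e^(−kt) = 0.6894.
M(353000) = 1.6418×10^7 + (8.56×10^6 − 1.6418×10^7) × 0.6894 = 1.6418×10^7 − 5.417×10^6 = 1.1001×10^7 mol.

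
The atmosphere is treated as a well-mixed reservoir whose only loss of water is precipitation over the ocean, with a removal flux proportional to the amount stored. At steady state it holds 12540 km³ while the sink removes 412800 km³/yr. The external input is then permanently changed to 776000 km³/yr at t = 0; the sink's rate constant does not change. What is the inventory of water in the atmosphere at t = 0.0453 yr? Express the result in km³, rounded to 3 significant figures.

21100 km³

The sink rate constant is k = F₀/M₀ = 412800/12540 = 32.92 yr⁻¹.
Solving dM/dt = F₁ − kM with M(0) = M₀ gives M(t) = F₁/k + (M₀ − F₁/k)·e^(−kt).
F₁/k = 776000/32.92 = 23573 km³; kt = 32.92 × 0.0453 = 1.491, e^(−kt) = 0.2251.
M(0.0453) = 23573 + (12540 − 23573) × 0.2251 = 23573 − 2484 = 21090 km³.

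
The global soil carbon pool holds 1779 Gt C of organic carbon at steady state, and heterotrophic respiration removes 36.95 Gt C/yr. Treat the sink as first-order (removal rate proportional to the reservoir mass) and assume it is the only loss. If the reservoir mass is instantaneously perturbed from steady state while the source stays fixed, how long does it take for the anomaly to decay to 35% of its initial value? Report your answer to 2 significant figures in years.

51 yr

For a linear reservoir the anomaly decays as exp(−t/τ) with τ = M/F = 1779/36.95 = 48.15 yr.
exp(−t/τ) = 0.35 ⇒ t = −τ ln(0.35) = 48.15 × 1.050 = 50.54 yr.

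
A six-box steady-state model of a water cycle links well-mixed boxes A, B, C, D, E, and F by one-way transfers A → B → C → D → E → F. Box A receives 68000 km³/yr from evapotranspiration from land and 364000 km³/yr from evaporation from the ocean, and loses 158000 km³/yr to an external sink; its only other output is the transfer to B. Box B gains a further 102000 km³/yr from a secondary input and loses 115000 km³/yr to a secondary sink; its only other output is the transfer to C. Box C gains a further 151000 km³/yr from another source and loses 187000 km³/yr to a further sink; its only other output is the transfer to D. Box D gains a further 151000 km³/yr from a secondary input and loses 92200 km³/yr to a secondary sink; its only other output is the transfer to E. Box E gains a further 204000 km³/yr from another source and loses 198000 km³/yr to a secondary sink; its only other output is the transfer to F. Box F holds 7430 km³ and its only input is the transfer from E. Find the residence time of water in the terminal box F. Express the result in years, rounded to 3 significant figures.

Box A: F(A→B) = (68000 + 364000) − 158000 = 274000 km³/yr.
Box B: F(B→C) = (274000 + 102000) − 115000 = 261000 km³/yr.
Box C: F(C→D) = (261000 + 151000) − 187000 = 225000 km³/yr.
Box D: F(D→E) = (225000 + 151000) − 92200 = 283800 km³/yr.
Box E: F(E→F) = (283800 + 204000) − 198000 = 289800 km³/yr.
Box F throughput = its input = 289800 km³/yr; τ = 7430 / 289800 = 0.02564 yr.

0.0256 yr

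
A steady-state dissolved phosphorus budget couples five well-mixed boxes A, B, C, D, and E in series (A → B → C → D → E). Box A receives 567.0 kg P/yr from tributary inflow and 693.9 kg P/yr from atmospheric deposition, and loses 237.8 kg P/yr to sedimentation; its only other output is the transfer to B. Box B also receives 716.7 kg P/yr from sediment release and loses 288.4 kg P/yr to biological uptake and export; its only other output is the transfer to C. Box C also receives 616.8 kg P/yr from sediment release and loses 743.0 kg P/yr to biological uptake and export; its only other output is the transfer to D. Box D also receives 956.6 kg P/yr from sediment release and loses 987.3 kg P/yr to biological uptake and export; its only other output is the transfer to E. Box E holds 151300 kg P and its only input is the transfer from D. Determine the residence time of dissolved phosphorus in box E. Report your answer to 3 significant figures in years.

117 yr

Box A: F(A→B) = (567.0 + 693.9) − 237.8 = 1023.1 kg P/yr.
Box B: F(B→C) = (1023.1 + 716.7) − 288.4 = 1451.4 kg P/yr.
Box C: F(C→D) = (1451.4 + 616.8) − 743.0 = 1325.2 kg P/yr.
Box D: F(D→E) = (1325.2 + 956.6) − 987.3 = 1294.5 kg P/yr.
Box E throughput = its input = 1294.5 kg P/yr; τ = 151300 / 1294.5 = 116.9 yr.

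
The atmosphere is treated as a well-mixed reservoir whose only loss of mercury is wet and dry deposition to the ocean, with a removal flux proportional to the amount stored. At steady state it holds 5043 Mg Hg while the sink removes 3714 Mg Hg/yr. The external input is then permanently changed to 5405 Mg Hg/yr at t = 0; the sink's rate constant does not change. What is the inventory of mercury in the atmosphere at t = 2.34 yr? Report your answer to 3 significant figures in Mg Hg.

Residence time τ = M₀/F₀ = 1.358 yr. The eventual steady state is M_∞ = M₀·(F₁/F₀) = 5043 × 5405/3714 = 7339.1 Mg Hg.
The anomaly ΔM(t) = M(t) − M_∞ decays as ΔM₀·e^(−t/τ) with ΔM₀ = 5043 − 7339.1 = −2296 Mg Hg.
At t = 2.34 yr, e^(−t/τ) = e^(−1.723) = 0.1785, so ΔM = −409.8 Mg Hg and M = 7339.1 − 409.8 = 6929.3 Mg Hg.

6930 Mg Hg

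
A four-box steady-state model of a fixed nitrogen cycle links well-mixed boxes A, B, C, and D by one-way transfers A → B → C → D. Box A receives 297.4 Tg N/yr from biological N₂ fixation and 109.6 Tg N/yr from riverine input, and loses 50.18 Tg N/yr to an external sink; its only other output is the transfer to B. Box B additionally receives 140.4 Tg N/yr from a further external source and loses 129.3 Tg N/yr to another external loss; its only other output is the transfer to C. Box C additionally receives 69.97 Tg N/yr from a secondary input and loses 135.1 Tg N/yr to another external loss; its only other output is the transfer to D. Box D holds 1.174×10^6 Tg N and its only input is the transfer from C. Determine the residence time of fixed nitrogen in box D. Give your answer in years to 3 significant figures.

Box A: F(A→B) = (297.4 + 109.6) − 50.18 = 356.82 Tg N/yr.
Box B: F(B→C) = (356.82 + 140.4) − 129.3 = 367.92 Tg N/yr.
Box C: F(C→D) = (367.92 + 69.97) − 135.1 = 302.79 Tg N/yr.
Box D throughput = its input = 302.79 Tg N/yr; τ = 1.174×10^6 / 302.79 = 3877 yr.

3880 yr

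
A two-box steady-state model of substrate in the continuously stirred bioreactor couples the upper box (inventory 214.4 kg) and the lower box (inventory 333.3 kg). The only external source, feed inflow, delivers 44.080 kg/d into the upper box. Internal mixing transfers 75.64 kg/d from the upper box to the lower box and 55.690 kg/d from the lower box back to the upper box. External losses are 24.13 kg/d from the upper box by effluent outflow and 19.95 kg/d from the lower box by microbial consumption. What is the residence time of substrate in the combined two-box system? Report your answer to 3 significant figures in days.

12.4 d

For the system as a whole, the A↔B exchange is internal and contributes nothing to the throughput; only the external sinks remove mass.
M_total = 214.4 + 333.3 = 547.70 kg.
ΣF_external_out = 24.13 + 19.95 = 44.080 kg/d.
τ = M_total / ΣF_ext = 547.70 / 44.080 = 12.43 d.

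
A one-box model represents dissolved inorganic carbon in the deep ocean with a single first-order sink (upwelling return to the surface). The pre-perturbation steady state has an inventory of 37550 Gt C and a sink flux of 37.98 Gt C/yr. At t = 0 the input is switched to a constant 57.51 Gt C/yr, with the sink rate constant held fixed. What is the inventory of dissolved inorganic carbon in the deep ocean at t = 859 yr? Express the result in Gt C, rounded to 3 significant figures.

The sink rate constant is k = F₀/M₀ = 37.98/37550 = 0.001011 yr⁻¹.
Solving dM/dt = F₁ − kM with M(0) = M₀ gives M(t) = F₁/k + (M₀ − F₁/k)·e^(−kt).
F₁/k = 57.51/0.001011 = 56859 Gt C; kt = 0.001011 × 859 = 0.8688, e^(−kt) = 0.4194.
M(859) = 56859 + (37550 − 56859) × 0.4194 = 56859 − 8099 = 48760 Gt C.

48800 Gt C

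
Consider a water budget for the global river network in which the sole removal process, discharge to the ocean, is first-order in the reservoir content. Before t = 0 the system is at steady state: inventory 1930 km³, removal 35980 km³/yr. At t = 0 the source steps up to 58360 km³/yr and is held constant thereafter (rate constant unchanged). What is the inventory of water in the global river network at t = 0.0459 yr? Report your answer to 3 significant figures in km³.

2620 km³

τ = M₀/F₀ = 1930/35980 = 0.05364 yr; rate constant k = 1/τ.
New steady state M_∞ = F₁/k = F₁·τ = 58360 × 0.05364 = 3130.5 km³.
M(t) = M_∞ + (M₀ − M_∞)·e^(−t/τ); t/τ = 0.0459/0.05364 = 0.8557, so e^(−t/τ) = 0.4250.
M(t) = 3130.5 − 1200 × 0.4250 = 2620.3 km³.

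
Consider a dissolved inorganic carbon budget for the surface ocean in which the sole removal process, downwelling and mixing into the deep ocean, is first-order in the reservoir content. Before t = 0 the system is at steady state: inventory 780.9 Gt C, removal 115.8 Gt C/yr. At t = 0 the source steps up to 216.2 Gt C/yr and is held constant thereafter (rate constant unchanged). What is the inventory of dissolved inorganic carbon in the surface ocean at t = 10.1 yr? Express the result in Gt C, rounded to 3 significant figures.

1310 Gt C

Residence time τ = M₀/F₀ = 6.744 yr. The eventual steady state is M_∞ = M₀·(F₁/F₀) = 780.9 × 216.2/115.8 = 1457.9 Gt C.
The anomaly ΔM(t) = M(t) − M_∞ decays as ΔM₀·e^(−t/τ) with ΔM₀ = 780.9 − 1457.9 = −677.0 Gt C.
At t = 10.1 yr, e^(−t/τ) = e^(−1.498) = 0.2236, so ΔM = −151.4 Gt C and M = 1457.9 − 151.4 = 1306.5 Gt C.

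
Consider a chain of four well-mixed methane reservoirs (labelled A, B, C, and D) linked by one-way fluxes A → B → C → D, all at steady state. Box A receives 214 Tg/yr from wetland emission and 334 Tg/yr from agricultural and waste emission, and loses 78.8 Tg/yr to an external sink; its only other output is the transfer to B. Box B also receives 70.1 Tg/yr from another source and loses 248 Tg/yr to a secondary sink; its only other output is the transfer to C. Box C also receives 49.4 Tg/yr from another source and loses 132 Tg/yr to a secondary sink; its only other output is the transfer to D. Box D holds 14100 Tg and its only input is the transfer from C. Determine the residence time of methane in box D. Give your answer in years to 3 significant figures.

Box A: F(A→B) = (214 + 334) − 78.8 = 469.20 Tg/yr.
Box B: F(B→C) = (469.20 + 70.1) − 248 = 291.30 Tg/yr.
Box C: F(C→D) = (291.30 + 49.4) − 132 = 208.70 Tg/yr.
Box D throughput = its input = 208.70 Tg/yr; τ = 14100 / 208.70 = 67.56 yr.

67.6 yr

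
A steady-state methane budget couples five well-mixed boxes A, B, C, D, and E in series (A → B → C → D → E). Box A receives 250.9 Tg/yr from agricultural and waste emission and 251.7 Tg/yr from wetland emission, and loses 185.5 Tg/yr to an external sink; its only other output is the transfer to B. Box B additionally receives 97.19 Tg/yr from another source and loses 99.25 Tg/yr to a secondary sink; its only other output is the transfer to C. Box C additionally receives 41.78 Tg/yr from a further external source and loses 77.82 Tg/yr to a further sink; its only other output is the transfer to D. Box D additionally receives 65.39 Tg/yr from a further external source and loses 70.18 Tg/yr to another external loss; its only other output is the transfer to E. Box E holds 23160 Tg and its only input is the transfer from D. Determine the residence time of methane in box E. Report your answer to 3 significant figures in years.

Box A: F(A→B) = (250.9 + 251.7) − 185.5 = 317.10 Tg/yr.
Box B: F(B→C) = (317.10 + 97.19) − 99.25 = 315.04 Tg/yr.
Box C: F(C→D) = (315.04 + 41.78) − 77.82 = 279.00 Tg/yr.
Box D: F(D→E) = (279.00 + 65.39) − 70.18 = 274.21 Tg/yr.
Box E throughput = its input = 274.21 Tg/yr; τ = 23160 / 274.21 = 84.46 yr.

84.5 yr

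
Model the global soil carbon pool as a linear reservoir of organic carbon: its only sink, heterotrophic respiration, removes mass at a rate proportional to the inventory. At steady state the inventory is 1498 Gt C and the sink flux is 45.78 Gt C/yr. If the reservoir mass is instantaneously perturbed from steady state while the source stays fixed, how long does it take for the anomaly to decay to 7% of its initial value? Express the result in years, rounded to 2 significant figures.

87 yr

For a linear reservoir the anomaly decays as exp(−t/τ) with τ = M/F = 1498/45.78 = 32.72 yr.
exp(−t/τ) = 0.07 ⇒ t = −τ ln(0.07) = 32.72 × 2.659 = 87.02 yr.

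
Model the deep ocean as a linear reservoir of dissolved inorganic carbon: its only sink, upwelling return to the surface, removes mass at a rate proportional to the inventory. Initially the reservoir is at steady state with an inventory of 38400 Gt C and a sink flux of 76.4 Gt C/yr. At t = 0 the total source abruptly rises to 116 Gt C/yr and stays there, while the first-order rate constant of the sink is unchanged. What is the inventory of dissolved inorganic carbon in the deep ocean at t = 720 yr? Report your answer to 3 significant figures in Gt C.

The sink rate constant is k = F₀/M₀ = 76.4/38400 = 0.001990 yr⁻¹.
Solving dM/dt = F₁ − kM with M(0) = M₀ gives M(t) = F₁/k + (M₀ − F₁/k)·e^(−kt).
F₁/k = 116/0.001990 = 58304 Gt C; kt = 0.001990 × 720 = 1.433, e^(−kt) = 0.2387.
M(720) = 58304 + (38400 − 58304) × 0.2387 = 58304 − 4751 = 53552 Gt C.

53600 Gt C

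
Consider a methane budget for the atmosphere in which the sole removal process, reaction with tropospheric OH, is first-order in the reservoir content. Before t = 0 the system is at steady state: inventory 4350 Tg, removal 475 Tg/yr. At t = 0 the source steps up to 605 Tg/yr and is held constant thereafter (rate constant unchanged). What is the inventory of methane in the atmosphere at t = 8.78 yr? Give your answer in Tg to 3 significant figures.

τ = M₀/F₀ = 4350/475 = 9.158 yr; rate constant k = 1/τ.
New steady state M_∞ = F₁/k = F₁·τ = 605 × 9.158 = 5540.5 Tg.
M(t) = M_∞ + (M₀ − M_∞)·e^(−t/τ); t/τ = 8.78/9.158 = 0.9587, so e^(−t/τ) = 0.3834.
M(t) = 5540.5 − 1191 × 0.3834 = 5084.1 Tg.

5080 Tg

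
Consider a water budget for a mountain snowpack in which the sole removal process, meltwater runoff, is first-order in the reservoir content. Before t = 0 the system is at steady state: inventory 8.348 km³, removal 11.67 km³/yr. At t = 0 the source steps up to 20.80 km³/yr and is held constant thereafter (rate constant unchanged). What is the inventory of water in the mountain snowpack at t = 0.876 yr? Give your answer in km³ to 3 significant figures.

13.0 km³

The sink rate constant is k = F₀/M₀ = 11.67/8.348 = 1.398 yr⁻¹.
Solving dM/dt = F₁ − kM with M(0) = M₀ gives M(t) = F₁/k + (M₀ − F₁/k)·e^(−kt).
F₁/k = 20.80/1.398 = 14.879 km³; kt = 1.398 × 0.876 = 1.225, e^(−kt) = 0.2939.
M(0.876) = 14.879 + (8.348 − 14.879) × 0.2939 = 14.879 − 1.919 = 12.960 km³.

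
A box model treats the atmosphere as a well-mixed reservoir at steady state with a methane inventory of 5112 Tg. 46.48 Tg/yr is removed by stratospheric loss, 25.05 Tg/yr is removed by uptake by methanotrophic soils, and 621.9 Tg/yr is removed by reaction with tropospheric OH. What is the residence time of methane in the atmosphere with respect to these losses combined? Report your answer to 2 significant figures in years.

7.4 yr

Total removal = 46.48 + 25.05 + 621.9 = 693.43 Tg/yr.
τ = M / ΣF_out = 5112 / 693.43 = 7.372 yr.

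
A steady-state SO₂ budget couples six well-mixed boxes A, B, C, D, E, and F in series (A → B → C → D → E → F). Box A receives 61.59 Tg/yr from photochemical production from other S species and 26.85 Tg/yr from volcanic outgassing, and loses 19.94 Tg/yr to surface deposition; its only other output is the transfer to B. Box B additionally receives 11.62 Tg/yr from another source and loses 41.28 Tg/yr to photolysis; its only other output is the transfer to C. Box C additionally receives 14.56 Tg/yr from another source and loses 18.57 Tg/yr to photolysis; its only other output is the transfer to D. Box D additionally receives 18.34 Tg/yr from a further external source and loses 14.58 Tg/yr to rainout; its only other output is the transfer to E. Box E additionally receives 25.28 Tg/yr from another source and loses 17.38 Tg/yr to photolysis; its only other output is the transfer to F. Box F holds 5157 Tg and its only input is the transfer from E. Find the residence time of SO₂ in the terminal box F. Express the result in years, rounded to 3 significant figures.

Box A: F(A→B) = (61.59 + 26.85) − 19.94 = 68.500 Tg/yr.
Box B: F(B→C) = (68.500 + 11.62) − 41.28 = 38.840 Tg/yr.
Box C: F(C→D) = (38.840 + 14.56) − 18.57 = 34.830 Tg/yr.
Box D: F(D→E) = (34.830 + 18.34) − 14.58 = 38.590 Tg/yr.
Box E: F(E→F) = (38.590 + 25.28) − 17.38 = 46.490 Tg/yr.
Box F throughput = its input = 46.490 Tg/yr; τ = 5157 / 46.490 = 110.9 yr.

111 yr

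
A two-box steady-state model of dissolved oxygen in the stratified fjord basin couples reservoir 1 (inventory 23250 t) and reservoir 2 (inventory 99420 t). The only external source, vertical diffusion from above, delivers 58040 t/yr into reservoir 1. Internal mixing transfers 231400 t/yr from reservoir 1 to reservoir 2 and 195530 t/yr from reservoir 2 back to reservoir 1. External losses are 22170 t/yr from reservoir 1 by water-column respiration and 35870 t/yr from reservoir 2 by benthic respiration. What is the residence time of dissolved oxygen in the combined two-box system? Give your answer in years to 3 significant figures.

Residence time in the combined system uses the total inventory and the total *external* removal — internal exchanges between the two boxes cancel.
M_total = 23250 + 99420 = 122670 t.
ΣF_external_out = 22170 + 35870 = 58040 t/yr.
τ = M_total / ΣF_ext = 122670 / 58040 = 2.114 yr.

2.11 yr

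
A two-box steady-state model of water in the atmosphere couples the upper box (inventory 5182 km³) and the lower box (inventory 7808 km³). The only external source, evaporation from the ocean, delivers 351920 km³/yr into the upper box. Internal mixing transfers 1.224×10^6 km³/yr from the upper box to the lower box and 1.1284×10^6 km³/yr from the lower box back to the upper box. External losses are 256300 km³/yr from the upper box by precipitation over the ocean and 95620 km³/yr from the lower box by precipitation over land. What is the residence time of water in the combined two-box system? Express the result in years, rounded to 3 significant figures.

0.0369 yr

Treat the two boxes together as one reservoir: the mixing fluxes between them are internal recycling, so τ = ΣM / Σ(external losses).
M_total = 5182 + 7808 = 12990 km³.
ΣF_external_out = 256300 + 95620 = 351920 km³/yr.
τ = M_total / ΣF_ext = 12990 / 351920 = 0.03691 yr.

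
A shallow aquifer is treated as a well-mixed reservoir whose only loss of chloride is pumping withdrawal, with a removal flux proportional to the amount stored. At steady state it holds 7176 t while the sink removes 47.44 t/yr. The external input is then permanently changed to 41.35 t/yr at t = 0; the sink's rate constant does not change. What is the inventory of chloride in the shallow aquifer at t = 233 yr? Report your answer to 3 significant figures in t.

Residence time τ = M₀/F₀ = 151.3 yr. The eventual steady state is M_∞ = M₀·(F₁/F₀) = 7176 × 41.35/47.44 = 6254.8 t.
The anomaly ΔM(t) = M(t) − M_∞ decays as ΔM₀·e^(−t/τ) with ΔM₀ = 7176 − 6254.8 = 921.2 t.
At t = 233 yr, e^(−t/τ) = e^(−1.540) = 0.2143, so ΔM = 197.4 t and M = 6254.8 + 197.4 = 6452.2 t.

6450 t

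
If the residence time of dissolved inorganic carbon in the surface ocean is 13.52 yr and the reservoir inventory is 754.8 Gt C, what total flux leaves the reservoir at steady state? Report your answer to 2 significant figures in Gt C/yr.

F = M / τ = 754.8 / 13.52 = 55.83 Gt C/yr.

56 Gt C/yr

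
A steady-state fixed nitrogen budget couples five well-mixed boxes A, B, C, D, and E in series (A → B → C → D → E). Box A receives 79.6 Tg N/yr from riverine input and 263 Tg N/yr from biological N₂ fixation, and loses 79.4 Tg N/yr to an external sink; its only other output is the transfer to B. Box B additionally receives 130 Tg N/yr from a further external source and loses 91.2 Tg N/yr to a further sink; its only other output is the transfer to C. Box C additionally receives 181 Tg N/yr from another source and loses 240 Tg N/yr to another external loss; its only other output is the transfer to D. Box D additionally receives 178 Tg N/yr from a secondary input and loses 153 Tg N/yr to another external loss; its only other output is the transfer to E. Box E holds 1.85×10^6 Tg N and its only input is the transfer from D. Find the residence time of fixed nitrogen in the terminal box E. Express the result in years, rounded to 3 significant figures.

6900 yr

Box A: F(A→B) = (79.6 + 263) − 79.4 = 263.20 Tg N/yr.
Box B: F(B→C) = (263.20 + 130) − 91.2 = 302.00 Tg N/yr.
Box C: F(C→D) = (302.00 + 181) − 240 = 243.00 Tg N/yr.
Box D: F(D→E) = (243.00 + 178) − 153 = 268.00 Tg N/yr.
Box E throughput = its input = 268.00 Tg N/yr; τ = 1.85×10^6 / 268.00 = 6903 yr.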